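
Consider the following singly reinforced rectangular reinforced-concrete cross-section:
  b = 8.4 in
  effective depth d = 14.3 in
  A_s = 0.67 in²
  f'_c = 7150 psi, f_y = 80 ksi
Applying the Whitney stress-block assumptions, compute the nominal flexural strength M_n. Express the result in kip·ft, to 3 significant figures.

T = A_s f_y = 0.67 × 80 = 53.6 kips.
a = T/(0.85 f'_c b) = 53.6/(0.85 × 7.15 × 8.4) = 1.050 in.
M_n = T(d − a/2) = 53.6 × (14.3 − 0.525) = 738.3 kip·in = 738.3/12 = 61.53 kip·ft.

M_n ≈ 61.5 kip·ft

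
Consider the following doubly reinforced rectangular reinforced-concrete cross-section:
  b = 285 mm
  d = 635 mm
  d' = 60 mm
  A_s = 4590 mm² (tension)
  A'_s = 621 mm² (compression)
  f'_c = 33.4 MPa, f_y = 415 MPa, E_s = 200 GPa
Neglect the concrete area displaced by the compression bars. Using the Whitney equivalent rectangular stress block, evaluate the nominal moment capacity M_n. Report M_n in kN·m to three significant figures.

M_n ≈ 1030 kN·m

Assume both tension and compression steel yield.
Net tension couple steel: A_s − A'_s = 3969 mm².
a = (A_s − A'_s) f_y / (0.85 f'_c b) = 1647135/(0.85 × 33.4 × 285) = 203.57 mm.
c = a/β₁ = 203.57/0.811 = 251.01 mm; ε'_s = 0.003(c − d')/c = 0.0023 ≥ f_y/E_s = 0.0021, so compression steel does yield.
M_n = (A_s − A'_s) f_y (d − a/2) + A'_s f_y (d − d') = [1647135 × (635 − 101.785) + 257715 × (635 − 60)] × 10⁻⁶ = 878.28 + 148.19 = 1026.47 kN·m.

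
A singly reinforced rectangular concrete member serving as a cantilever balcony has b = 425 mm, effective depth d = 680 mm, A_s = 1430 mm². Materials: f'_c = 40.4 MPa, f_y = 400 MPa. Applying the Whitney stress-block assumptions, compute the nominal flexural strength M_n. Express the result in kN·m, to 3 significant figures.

T = A_s f_y = 1430 × 400 = 572000 N = 572 kN.
From C = T: a = T/(0.85 f'_c b) = 572000/(0.85 × 40.4 × 425) = 39.19 mm.
M_n = T(d − a/2) = 572 kN × (680 − 19.595) mm = 377.75 kN·m.

M_n ≈ 378 kN·m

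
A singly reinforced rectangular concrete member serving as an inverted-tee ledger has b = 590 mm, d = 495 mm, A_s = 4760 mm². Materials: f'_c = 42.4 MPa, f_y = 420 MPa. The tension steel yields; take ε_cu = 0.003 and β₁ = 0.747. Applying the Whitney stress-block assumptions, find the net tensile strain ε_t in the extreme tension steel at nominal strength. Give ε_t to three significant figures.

a = A_s f_y/(0.85 f'_c b) = 94.02 mm.
β₁ = 0.747, so c = a/β₁ = 94.02/0.747 = 125.86 mm.
From the linear strain diagram with ε_cu = 0.003: ε_t = 0.003 (d − c)/c = 0.003 × (495 − 125.86)/125.86 = 0.00880.
Since ε_t ≥ 0.005, the section is tension-controlled.

ε_t ≈ 0.00880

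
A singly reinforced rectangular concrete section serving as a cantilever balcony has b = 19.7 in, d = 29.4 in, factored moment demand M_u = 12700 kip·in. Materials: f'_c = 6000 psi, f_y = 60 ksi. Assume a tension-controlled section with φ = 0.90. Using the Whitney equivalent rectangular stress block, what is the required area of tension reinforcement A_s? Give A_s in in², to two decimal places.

M_n = M_u/φ = 12700/0.90 = 14111.1 kip·in.
From M_n = 0.85 f'_c a b (d − a/2):
a = d − √(d² − 2M_n/(0.85 f'_c b)) = 29.4 − √(29.4² − 2 × 14111.1/(0.85 × 6 × 19.7)) = 5.245 in.
A_s = 0.85 f'_c a b / f_y = 0.85 × 6 × 5.245 × 19.7 / 60 = 8.783 in².

A_s ≈ 8.78 in²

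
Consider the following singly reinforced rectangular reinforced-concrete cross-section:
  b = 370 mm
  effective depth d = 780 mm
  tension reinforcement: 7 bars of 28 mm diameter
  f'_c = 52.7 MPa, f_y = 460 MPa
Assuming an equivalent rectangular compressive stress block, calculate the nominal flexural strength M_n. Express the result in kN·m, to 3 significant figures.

M_n ≈ 1430 kN·m

A_s = 7 × 616 = 4312 mm².
T = A_s f_y = 4312 × 460 = 1983520 N = 1983.52 kN.
From C = T: a = T/(0.85 f'_c b) = 1983520/(0.85 × 52.7 × 370) = 119.68 mm.
M_n = T(d − a/2) = 1983.52 kN × (780 − 59.84) mm = 1428.45 kN·m.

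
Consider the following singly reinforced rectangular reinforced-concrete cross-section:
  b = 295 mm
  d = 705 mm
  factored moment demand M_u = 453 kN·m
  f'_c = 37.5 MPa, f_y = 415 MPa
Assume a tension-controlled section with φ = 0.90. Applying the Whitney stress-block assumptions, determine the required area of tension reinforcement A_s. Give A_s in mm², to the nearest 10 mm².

A_s ≈ 1820 mm²

M_n = M_u/φ = 453/0.90 = 503.333 kN·m.
With M_n = 0.85 f'_c a b (d − a/2), solve the quadratic for a:
a = d − √(d² − 2M_n/(0.85 f'_c b)) = 705 − √(705² − 2 × 503.333×10⁶/(0.85 × 37.5 × 295)) = 80.53 mm.
A_s = 0.85 f'_c a b / f_y = 0.85 × 37.5 × 80.53 × 295 / 415 = 1824.7 mm².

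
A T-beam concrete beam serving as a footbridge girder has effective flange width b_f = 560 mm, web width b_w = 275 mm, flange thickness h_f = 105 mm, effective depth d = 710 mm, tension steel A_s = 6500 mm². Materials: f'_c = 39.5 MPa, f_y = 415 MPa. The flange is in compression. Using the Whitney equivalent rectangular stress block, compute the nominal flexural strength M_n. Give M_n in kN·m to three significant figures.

Tension: T = A_s f_y = 6500 × 415 = 2697500 N.
Try a within the flange: a = T/(0.85 f'_c b_f) = 2697500/(0.85 × 39.5 × 560) = 143.47 mm.
a = 143.47 > h_f = 105 mm: the block extends into the web. Split into flange-overhang and web parts.
C_f = 0.85 f'_c (b_f − b_w) h_f = 0.85 × 39.5 × (560 − 275) × 105 = 1004732 N.
Remaining web compression depth: a_w = (T − C_f)/(0.85 f'_c b_w) = (2697500 − 1004732)/(0.85 × 39.5 × 275) = 183.34 mm.
M_n = C_f(d − h_f/2) + (T − C_f)(d − a_w/2) = 1004732 × (710 − 52.5) + 1692768 × (710 − 91.67) = 660.61 + 1046.69 = 1707.30 × 10⁶ N·mm.
M_n = 1707.30 kN·m.

M_n ≈ 1710 kN·m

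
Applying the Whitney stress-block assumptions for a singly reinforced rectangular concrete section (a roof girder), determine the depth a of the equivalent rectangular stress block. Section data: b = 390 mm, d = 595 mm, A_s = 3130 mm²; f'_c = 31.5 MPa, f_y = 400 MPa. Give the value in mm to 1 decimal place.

a ≈ 119.9 mm

T = A_s f_y = 3130 × 400 = 1252000 N = 1252 kN.
Setting C = 0.85 f'_c a b equal to T: a = 1252000/(0.85 × 31.5 × 390) = 119.9 mm.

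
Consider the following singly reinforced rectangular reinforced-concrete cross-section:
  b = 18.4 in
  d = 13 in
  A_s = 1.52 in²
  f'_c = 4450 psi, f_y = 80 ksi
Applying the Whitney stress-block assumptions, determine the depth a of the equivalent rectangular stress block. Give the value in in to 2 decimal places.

a ≈ 1.75 in

T = A_s f_y = 1.52 × 80 = 121.6 kips.
a = T/(0.85 f'_c b) = 121.6/(0.85 × 4.45 × 18.4) = 1.75 in.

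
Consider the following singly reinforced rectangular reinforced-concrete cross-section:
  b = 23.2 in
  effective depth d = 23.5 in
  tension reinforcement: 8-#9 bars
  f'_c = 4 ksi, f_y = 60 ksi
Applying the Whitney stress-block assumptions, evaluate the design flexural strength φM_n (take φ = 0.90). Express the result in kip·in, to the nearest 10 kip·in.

φM_n ≈ 8840 kip·in

A_s = 8 × 1 = 8 in².
T = A_s f_y = 8 × 60 = 480 kips.
a = T/(0.85 f'_c b) = 480/(0.85 × 4 × 23.2) = 6.085 in.
M_n = T(d − a/2) = 480 × (23.5 − 3.0425) = 9819.6 kip·in.
φM_n = 0.90 × 9819.6 = 8837.6 kip·in.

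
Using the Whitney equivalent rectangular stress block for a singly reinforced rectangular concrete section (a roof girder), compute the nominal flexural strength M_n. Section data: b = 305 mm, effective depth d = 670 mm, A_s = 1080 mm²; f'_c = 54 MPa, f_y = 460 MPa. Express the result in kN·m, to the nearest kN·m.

T = A_s f_y = 1080 × 460 = 496800 N = 496.8 kN.
From C = T: a = T/(0.85 f'_c b) = 496800/(0.85 × 54 × 305) = 35.49 mm.
M_n = T(d − a/2) = 496.8 kN × (670 − 17.745) mm = 324.04 kN·m.

M_n ≈ 324 kN·m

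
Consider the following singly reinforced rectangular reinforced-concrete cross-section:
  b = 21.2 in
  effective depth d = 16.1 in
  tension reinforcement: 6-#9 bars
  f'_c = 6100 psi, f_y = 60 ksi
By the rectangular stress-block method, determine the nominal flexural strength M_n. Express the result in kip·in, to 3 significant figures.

M_n ≈ 5210 kip·in

A_s = 6 × 1 = 6 in².
T = A_s f_y = 6 × 60 = 360 kips.
a = T/(0.85 f'_c b) = 360/(0.85 × 6.1 × 21.2) = 3.275 in.
M_n = T(d − a/2) = 360 × (16.1 − 1.6375) = 5206.5 kip·in.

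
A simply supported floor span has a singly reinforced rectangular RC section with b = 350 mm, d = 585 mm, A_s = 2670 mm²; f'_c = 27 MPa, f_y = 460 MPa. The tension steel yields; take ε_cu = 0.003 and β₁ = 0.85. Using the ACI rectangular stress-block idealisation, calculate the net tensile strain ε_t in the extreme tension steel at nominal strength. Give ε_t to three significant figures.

ε_t ≈ 0.00676

a = A_s f_y/(0.85 f'_c b) = 152.90 mm.
β₁ = 0.85, so c = a/β₁ = 152.90/0.85 = 179.88 mm.
From the linear strain diagram with ε_cu = 0.003: ε_t = 0.003 (d − c)/c = 0.003 × (585 − 179.88)/179.88 = 0.00676.
Since ε_t ≥ 0.005, the section is tension-controlled.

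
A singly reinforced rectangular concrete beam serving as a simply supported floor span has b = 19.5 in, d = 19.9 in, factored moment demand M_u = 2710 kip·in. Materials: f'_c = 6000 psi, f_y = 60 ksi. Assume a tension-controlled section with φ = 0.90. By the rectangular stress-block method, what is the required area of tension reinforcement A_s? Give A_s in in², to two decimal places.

M_n = M_u/φ = 2710/0.90 = 3011.11 kip·in.
From M_n = 0.85 f'_c a b (d − a/2):
a = d − √(d² − 2M_n/(0.85 f'_c b)) = 19.9 − √(19.9² − 2 × 3011.11/(0.85 × 6 × 19.5)) = 1.585 in.
A_s = 0.85 f'_c a b / f_y = 0.85 × 6 × 1.585 × 19.5 / 60 = 2.627 in².

A_s ≈ 2.63 in²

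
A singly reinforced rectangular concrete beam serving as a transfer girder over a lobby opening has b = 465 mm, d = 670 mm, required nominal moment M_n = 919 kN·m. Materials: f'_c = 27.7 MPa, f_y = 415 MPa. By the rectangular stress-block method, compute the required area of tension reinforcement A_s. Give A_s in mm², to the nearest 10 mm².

A_s ≈ 3690 mm²

With M_n = 0.85 f'_c a b (d − a/2), solve the quadratic for a:
a = d − √(d² − 2M_n/(0.85 f'_c b)) = 670 − √(670² − 2 × 919×10⁶/(0.85 × 27.7 × 465)) = 139.88 mm.
A_s = 0.85 f'_c a b / f_y = 0.85 × 27.7 × 139.88 × 465 / 415 = 3690.3 mm².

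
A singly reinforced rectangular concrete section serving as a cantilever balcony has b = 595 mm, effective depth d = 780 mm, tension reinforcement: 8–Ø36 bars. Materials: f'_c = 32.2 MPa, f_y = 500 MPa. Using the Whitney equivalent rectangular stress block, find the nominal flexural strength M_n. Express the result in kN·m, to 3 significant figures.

M_n ≈ 2670 kN·m

A_s = 8 × 1018 = 8144 mm².
T = A_s f_y = 8144 × 500 = 4072000 N = 4072 kN.
From C = T: a = T/(0.85 f'_c b) = 4072000/(0.85 × 32.2 × 595) = 250.04 mm.
M_n = T(d − a/2) = 4072 kN × (780 − 125.02) mm = 2667.08 kN·m.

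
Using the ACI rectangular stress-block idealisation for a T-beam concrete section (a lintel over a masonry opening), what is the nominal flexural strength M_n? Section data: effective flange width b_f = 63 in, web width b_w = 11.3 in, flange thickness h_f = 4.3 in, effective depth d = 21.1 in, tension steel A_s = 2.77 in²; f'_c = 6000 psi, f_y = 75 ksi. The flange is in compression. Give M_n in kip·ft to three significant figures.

M_n ≈ 360 kip·ft

Tension: T = A_s f_y = 2.77 × 75 = 207.75 kips.
Try a within the flange: a = T/(0.85 f'_c b_f) = 207.75/(0.85 × 6 × 63) = 0.647 in.
Since a = 0.647 ≤ h_f = 4.3 in, the stress block lies entirely in the flange; analyse as a rectangular beam of width b_f.
M_n = T(d − a/2) = 207.75 × (21.1 − 0.3235) = 4316.3 kip·in.
M_n = 4316.3/12 = 359.69 kip·ft.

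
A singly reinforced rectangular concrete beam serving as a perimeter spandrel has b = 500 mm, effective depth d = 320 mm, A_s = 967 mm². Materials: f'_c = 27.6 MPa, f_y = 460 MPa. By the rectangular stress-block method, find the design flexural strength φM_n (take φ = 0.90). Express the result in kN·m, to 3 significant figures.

T = A_s f_y = 967 × 460 = 444820 N = 444.82 kN.
From C = T: a = T/(0.85 f'_c b) = 444820/(0.85 × 27.6 × 500) = 37.92 mm.
M_n = T(d − a/2) = 444.82 kN × (320 − 18.96) mm = 133.91 kN·m.
φM_n = 0.90 × 133.91 = 120.52 kN·m.

φM_n ≈ 121 kN·m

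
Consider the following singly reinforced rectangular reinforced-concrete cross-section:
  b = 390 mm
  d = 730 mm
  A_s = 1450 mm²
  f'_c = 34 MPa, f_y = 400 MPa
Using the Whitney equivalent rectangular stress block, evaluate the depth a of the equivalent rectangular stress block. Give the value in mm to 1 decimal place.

a ≈ 51.5 mm

T = A_s f_y = 1450 × 400 = 580000 N = 580 kN.
Setting C = 0.85 f'_c a b equal to T: a = 580000/(0.85 × 34 × 390) = 51.5 mm.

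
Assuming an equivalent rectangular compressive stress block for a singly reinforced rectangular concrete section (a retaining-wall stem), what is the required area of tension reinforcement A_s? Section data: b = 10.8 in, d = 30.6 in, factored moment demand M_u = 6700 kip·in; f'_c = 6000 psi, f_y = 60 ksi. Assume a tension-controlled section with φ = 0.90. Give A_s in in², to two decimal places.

M_n = M_u/φ = 6700/0.90 = 7444.44 kip·in.
From M_n = 0.85 f'_c a b (d − a/2):
a = d − √(d² − 2M_n/(0.85 f'_c b)) = 30.6 − √(30.6² − 2 × 7444.44/(0.85 × 6 × 10.8)) = 4.792 in.
A_s = 0.85 f'_c a b / f_y = 0.85 × 6 × 4.792 × 10.8 / 60 = 4.399 in².

A_s ≈ 4.40 in²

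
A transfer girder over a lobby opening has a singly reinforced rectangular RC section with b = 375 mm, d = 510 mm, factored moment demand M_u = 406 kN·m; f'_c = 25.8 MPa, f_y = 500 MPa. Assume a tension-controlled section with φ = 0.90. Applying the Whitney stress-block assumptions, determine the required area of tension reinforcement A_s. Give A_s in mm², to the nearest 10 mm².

M_n = M_u/φ = 406/0.90 = 451.111 kN·m.
With M_n = 0.85 f'_c a b (d − a/2), solve the quadratic for a:
a = d − √(d² − 2M_n/(0.85 f'_c b)) = 510 − √(510² − 2 × 451.111×10⁶/(0.85 × 25.8 × 375)) = 122.20 mm.
A_s = 0.85 f'_c a b / f_y = 0.85 × 25.8 × 122.20 × 375 / 500 = 2009.9 mm².

A_s ≈ 2010 mm²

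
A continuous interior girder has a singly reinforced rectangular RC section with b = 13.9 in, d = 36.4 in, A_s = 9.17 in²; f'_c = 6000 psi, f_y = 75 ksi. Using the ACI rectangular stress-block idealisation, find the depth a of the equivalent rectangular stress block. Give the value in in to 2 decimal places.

a ≈ 9.70 in

T = A_s f_y = 9.17 × 75 = 687.75 kips.
a = T/(0.85 f'_c b) = 687.75/(0.85 × 6 × 13.9) = 9.70 in.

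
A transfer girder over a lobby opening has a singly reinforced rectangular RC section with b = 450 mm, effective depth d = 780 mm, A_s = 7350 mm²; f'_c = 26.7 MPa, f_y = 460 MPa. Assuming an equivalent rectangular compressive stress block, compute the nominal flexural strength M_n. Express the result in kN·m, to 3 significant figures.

T = A_s f_y = 7350 × 460 = 3381000 N = 3381 kN.
From C = T: a = T/(0.85 f'_c b) = 3381000/(0.85 × 26.7 × 450) = 331.06 mm.
M_n = T(d − a/2) = 3381 kN × (780 − 165.53) mm = 2077.52 kN·m.

M_n ≈ 2080 kN·m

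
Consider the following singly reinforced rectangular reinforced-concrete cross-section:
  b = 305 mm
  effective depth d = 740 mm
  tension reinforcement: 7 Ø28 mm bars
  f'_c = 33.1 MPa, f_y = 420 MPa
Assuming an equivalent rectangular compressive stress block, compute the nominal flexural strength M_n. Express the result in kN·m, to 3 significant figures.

M_n ≈ 1150 kN·m

A_s = 7 × 616 = 4312 mm².
T = A_s f_y = 4312 × 420 = 1811040 N = 1811.04 kN.
From C = T: a = T/(0.85 f'_c b) = 1811040/(0.85 × 33.1 × 305) = 211.05 mm.
M_n = T(d − a/2) = 1811.04 kN × (740 − 105.525) mm = 1149.06 kN·m.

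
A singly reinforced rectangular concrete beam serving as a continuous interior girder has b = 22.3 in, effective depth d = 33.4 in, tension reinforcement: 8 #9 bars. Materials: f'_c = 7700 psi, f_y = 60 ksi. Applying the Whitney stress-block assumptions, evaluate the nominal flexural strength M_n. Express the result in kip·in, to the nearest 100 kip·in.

M_n ≈ 15200 kip·in

A_s = 8 × 1 = 8 in².
T = A_s f_y = 8 × 60 = 480 kips.
a = T/(0.85 f'_c b) = 480/(0.85 × 7.7 × 22.3) = 3.289 in.
M_n = T(d − a/2) = 480 × (33.4 − 1.6445) = 15242.6 kip·in.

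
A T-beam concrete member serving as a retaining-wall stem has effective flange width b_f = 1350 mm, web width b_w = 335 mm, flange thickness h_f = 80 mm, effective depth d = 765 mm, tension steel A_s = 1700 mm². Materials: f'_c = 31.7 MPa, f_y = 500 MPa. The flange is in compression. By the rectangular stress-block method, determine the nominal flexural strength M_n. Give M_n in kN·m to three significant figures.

M_n ≈ 640 kN·m

Tension: T = A_s f_y = 1700 × 500 = 850000 N.
Try a within the flange: a = T/(0.85 f'_c b_f) = 850000/(0.85 × 31.7 × 1350) = 23.37 mm.
Since a = 23.37 ≤ h_f = 80 mm, the stress block lies entirely in the flange; analyse as a rectangular beam of width b_f.
M_n = T(d − a/2) = 850000 × (765 − 11.685) = 640.32 × 10⁶ N·mm.
M_n = 640.32 kN·m.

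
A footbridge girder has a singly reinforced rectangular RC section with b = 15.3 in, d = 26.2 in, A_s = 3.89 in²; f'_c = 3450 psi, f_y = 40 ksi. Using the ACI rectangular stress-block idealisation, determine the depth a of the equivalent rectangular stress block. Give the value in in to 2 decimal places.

T = A_s f_y = 3.89 × 40 = 155.6 kips.
a = T/(0.85 f'_c b) = 155.6/(0.85 × 3.45 × 15.3) = 3.47 in.

a ≈ 3.47 in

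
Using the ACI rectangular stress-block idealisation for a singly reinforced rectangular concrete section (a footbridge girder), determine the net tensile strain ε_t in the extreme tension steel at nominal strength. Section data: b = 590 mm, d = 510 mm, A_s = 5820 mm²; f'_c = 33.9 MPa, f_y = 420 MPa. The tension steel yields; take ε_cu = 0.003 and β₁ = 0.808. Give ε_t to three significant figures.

ε_t ≈ 0.00560

a = A_s f_y/(0.85 f'_c b) = 143.78 mm.
β₁ = 0.808, so c = a/β₁ = 143.78/0.808 = 177.95 mm.
From the linear strain diagram with ε_cu = 0.003: ε_t = 0.003 (d − c)/c = 0.003 × (510 − 177.95)/177.95 = 0.00560.
Since ε_t ≥ 0.005, the section is tension-controlled.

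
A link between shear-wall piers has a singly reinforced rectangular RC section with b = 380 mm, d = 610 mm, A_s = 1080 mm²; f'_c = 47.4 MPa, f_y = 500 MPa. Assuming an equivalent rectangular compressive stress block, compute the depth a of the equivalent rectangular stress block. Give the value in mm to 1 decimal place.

a ≈ 35.3 mm

T = A_s f_y = 1080 × 500 = 540000 N = 540 kN.
Setting C = 0.85 f'_c a b equal to T: a = 540000/(0.85 × 47.4 × 380) = 35.3 mm.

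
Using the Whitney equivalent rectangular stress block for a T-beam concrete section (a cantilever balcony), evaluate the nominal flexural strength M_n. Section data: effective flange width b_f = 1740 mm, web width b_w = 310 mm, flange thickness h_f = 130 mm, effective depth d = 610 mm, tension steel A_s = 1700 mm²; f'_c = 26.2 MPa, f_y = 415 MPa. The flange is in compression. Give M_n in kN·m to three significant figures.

M_n ≈ 424 kN·m

Tension: T = A_s f_y = 1700 × 415 = 705500 N.
Try a within the flange: a = T/(0.85 f'_c b_f) = 705500/(0.85 × 26.2 × 1740) = 18.21 mm.
Since a = 18.21 ≤ h_f = 130 mm, the stress block lies entirely in the flange; analyse as a rectangular beam of width b_f.
M_n = T(d − a/2) = 705500 × (610 − 9.105) = 423.93 × 10⁶ N·mm.
M_n = 423.93 kN·m.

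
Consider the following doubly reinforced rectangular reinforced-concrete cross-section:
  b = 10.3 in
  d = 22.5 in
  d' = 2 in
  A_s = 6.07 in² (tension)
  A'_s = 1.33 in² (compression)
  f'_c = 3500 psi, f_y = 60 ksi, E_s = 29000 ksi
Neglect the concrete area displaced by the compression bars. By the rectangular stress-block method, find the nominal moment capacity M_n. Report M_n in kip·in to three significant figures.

M_n ≈ 6720 kip·in

Assume both steels yield.
a = (A_s − A'_s) f_y/(0.85 f'_c b) = (6.07 − 1.33) × 60/(0.85 × 3.5 × 10.3) = 9.281 in.
c = a/β₁ = 9.281/0.85 = 10.919 in; ε'_s = 0.003(c − d')/c = 0.0025 ≥ ε_y = 0.0021, so the compression steel yields.
M_n = (A_s − A'_s) f_y (d − a/2) + A'_s f_y (d − d') = 284.4 × (22.5 − 4.6405) + 79.8 × (22.5 − 2) = 5079.2 + 1635.9 = 6715.1 kip·in.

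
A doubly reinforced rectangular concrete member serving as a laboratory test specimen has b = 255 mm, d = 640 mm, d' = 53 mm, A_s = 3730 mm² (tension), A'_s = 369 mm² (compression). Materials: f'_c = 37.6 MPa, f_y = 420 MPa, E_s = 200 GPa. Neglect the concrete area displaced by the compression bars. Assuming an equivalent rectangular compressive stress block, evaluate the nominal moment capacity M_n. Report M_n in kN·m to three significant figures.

M_n ≈ 872 kN·m

Assume both tension and compression steel yield.
Net tension couple steel: A_s − A'_s = 3361 mm².
a = (A_s − A'_s) f_y / (0.85 f'_c b) = 1411620/(0.85 × 37.6 × 255) = 173.21 mm.
c = a/β₁ = 173.21/0.781 = 221.78 mm; ε'_s = 0.003(c − d')/c = 0.0023 ≥ f_y/E_s = 0.0021, so compression steel does yield.
M_n = (A_s − A'_s) f_y (d − a/2) + A'_s f_y (d − d') = [1411620 × (640 − 86.605) + 154980 × (640 − 53)] × 10⁻⁶ = 781.18 + 90.97 = 872.15 kN·m.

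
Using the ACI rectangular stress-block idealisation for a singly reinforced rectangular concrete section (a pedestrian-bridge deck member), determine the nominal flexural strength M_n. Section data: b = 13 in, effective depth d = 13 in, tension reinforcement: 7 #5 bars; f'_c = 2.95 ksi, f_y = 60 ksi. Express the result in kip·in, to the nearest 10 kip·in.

A_s = 7 × 0.31 = 2.17 in².
T = A_s f_y = 2.17 × 60 = 130.2 kips.
a = T/(0.85 f'_c b) = 130.2/(0.85 × 2.95 × 13) = 3.994 in.
M_n = T(d − a/2) = 130.2 × (13 − 1.997) = 1432.6 kip·in.

M_n ≈ 1430 kip·in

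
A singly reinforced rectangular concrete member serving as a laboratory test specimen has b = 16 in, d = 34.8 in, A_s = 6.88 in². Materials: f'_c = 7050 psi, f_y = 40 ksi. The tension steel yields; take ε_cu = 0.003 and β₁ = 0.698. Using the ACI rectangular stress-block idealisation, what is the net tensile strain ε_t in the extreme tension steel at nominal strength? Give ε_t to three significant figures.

a = A_s f_y/(0.85 f'_c b) = 2.870 in.
β₁ = 0.698, so c = a/β₁ = 2.870/0.698 = 4.112 in.
From the linear strain diagram with ε_cu = 0.003: ε_t = 0.003 (d − c)/c = 0.003 × (34.8 − 4.112)/4.112 = 0.0224.
Since ε_t ≥ 0.005, the section is tension-controlled.

ε_t ≈ 0.0224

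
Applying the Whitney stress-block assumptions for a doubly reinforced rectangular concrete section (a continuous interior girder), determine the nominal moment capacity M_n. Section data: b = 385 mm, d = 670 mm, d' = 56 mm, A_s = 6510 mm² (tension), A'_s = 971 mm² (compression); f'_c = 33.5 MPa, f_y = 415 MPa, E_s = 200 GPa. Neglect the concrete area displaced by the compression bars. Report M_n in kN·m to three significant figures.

M_n ≈ 1550 kN·m

Assume both tension and compression steel yield.
Net tension couple steel: A_s − A'_s = 5539 mm².
a = (A_s − A'_s) f_y / (0.85 f'_c b) = 2298685/(0.85 × 33.5 × 385) = 209.68 mm.
c = a/β₁ = 209.68/0.811 = 258.55 mm; ε'_s = 0.003(c − d')/c = 0.0024 ≥ f_y/E_s = 0.0021, so compression steel does yield.
M_n = (A_s − A'_s) f_y (d − a/2) + A'_s f_y (d − d') = [2298685 × (670 − 104.84) + 402965 × (670 − 56)] × 10⁻⁶ = 1299.12 + 247.42 = 1546.54 kN·m.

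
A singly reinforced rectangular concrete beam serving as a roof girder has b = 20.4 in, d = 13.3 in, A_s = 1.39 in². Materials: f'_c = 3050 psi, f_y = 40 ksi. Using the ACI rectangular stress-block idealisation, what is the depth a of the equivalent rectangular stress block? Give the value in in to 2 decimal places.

T = A_s f_y = 1.39 × 40 = 55.6 kips.
a = T/(0.85 f'_c b) = 55.6/(0.85 × 3.05 × 20.4) = 1.05 in.

a ≈ 1.05 in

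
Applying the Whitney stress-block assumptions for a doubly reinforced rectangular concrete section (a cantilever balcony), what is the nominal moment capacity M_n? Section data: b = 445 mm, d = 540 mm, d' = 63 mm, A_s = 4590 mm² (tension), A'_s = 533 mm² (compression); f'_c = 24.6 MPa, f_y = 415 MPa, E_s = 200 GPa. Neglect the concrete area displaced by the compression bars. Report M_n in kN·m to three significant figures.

Assume both tension and compression steel yield.
Net tension couple steel: A_s − A'_s = 4057 mm².
a = (A_s − A'_s) f_y / (0.85 f'_c b) = 1683655/(0.85 × 24.6 × 445) = 180.94 mm.
c = a/β₁ = 180.94/0.85 = 212.87 mm; ε'_s = 0.003(c − d')/c = 0.0021 ≥ f_y/E_s = 0.0021, so compression steel does yield.
M_n = (A_s − A'_s) f_y (d − a/2) + A'_s f_y (d − d') = [1683655 × (540 − 90.47) + 221195 × (540 − 63)] × 10⁻⁶ = 756.85 + 105.51 = 862.36 kN·m.

M_n ≈ 862 kN·m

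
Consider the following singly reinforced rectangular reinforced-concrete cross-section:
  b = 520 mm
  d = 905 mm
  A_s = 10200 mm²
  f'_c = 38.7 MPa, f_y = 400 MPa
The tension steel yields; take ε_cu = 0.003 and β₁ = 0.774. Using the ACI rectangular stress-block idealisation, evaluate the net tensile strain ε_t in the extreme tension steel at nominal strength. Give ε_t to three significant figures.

ε_t ≈ 0.00581

a = A_s f_y/(0.85 f'_c b) = 238.52 mm.
β₁ = 0.774, so c = a/β₁ = 238.52/0.774 = 308.17 mm.
From the linear strain diagram with ε_cu = 0.003: ε_t = 0.003 (d − c)/c = 0.003 × (905 − 308.17)/308.17 = 0.00581.
Since ε_t ≥ 0.005, the section is tension-controlled.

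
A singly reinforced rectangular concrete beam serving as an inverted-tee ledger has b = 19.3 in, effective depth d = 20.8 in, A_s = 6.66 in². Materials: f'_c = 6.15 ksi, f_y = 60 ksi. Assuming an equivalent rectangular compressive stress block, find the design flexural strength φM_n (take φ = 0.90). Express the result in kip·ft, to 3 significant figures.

φM_n ≈ 564 kip·ft

T = A_s f_y = 6.66 × 60 = 399.6 kips.
a = T/(0.85 f'_c b) = 399.6/(0.85 × 6.15 × 19.3) = 3.961 in.
M_n = T(d − a/2) = 399.6 × (20.8 − 1.9805) = 7520.3 kip·in = 7520.3/12 = 626.69 kip·ft.
φM_n = 0.90 × 626.69 = 564.02 kip·ft.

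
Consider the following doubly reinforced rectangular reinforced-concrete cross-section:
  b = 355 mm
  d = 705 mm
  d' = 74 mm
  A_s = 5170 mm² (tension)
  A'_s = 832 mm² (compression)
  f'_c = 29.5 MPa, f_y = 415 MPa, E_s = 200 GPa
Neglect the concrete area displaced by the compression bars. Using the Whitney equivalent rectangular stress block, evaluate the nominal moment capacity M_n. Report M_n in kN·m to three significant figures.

Assume both tension and compression steel yield.
Net tension couple steel: A_s − A'_s = 4338 mm².
a = (A_s − A'_s) f_y / (0.85 f'_c b) = 1800270/(0.85 × 29.5 × 355) = 202.24 mm.
c = a/β₁ = 202.24/0.839 = 241.05 mm; ε'_s = 0.003(c − d')/c = 0.0021 ≥ f_y/E_s = 0.0021, so compression steel does yield.
M_n = (A_s − A'_s) f_y (d − a/2) + A'_s f_y (d − d') = [1800270 × (705 − 101.12) + 345280 × (705 − 74)] × 10⁻⁶ = 1087.15 + 217.87 = 1305.02 kN·m.

M_n ≈ 1310 kN·m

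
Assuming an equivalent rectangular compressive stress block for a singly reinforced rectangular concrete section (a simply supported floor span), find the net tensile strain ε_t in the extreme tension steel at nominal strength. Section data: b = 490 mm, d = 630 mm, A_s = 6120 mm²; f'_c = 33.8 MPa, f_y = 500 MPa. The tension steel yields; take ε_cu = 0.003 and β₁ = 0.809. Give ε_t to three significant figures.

a = A_s f_y/(0.85 f'_c b) = 217.37 mm.
β₁ = 0.809, so c = a/β₁ = 217.37/0.809 = 268.69 mm.
From the linear strain diagram with ε_cu = 0.003: ε_t = 0.003 (d − c)/c = 0.003 × (630 − 268.69)/268.69 = 0.00403.
ε_t is between 0.004 and 0.005 — transition zone.

ε_t ≈ 0.00403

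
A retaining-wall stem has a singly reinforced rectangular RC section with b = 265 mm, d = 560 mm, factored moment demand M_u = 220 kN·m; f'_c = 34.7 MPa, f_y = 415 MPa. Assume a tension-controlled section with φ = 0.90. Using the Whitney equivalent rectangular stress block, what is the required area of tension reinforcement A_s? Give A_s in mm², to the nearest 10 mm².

M_n = M_u/φ = 220/0.90 = 244.444 kN·m.
With M_n = 0.85 f'_c a b (d − a/2), solve the quadratic for a:
a = d − √(d² − 2M_n/(0.85 f'_c b)) = 560 − √(560² − 2 × 244.444×10⁶/(0.85 × 34.7 × 265)) = 58.95 mm.
A_s = 0.85 f'_c a b / f_y = 0.85 × 34.7 × 58.95 × 265 / 415 = 1110.3 mm².

A_s ≈ 1110 mm²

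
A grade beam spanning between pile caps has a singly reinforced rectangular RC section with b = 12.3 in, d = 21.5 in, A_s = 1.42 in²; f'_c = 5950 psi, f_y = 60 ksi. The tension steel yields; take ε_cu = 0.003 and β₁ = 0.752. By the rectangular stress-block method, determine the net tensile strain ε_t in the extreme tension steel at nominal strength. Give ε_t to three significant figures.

a = A_s f_y/(0.85 f'_c b) = 1.370 in.
β₁ = 0.752, so c = a/β₁ = 1.370/0.752 = 1.822 in.
From the linear strain diagram with ε_cu = 0.003: ε_t = 0.003 (d − c)/c = 0.003 × (21.5 − 1.822)/1.822 = 0.0324.
Since ε_t ≥ 0.005, the section is tension-controlled.

ε_t ≈ 0.0324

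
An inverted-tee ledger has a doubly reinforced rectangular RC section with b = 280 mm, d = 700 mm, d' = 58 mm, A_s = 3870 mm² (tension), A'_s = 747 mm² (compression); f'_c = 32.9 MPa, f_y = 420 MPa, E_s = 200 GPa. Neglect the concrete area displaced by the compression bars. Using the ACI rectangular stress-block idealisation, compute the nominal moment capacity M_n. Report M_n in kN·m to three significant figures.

Assume both tension and compression steel yield.
Net tension couple steel: A_s − A'_s = 3123 mm².
a = (A_s − A'_s) f_y / (0.85 f'_c b) = 1311660/(0.85 × 32.9 × 280) = 167.51 mm.
c = a/β₁ = 167.51/0.815 = 205.53 mm; ε'_s = 0.003(c − d')/c = 0.0022 ≥ f_y/E_s = 0.0021, so compression steel does yield.
M_n = (A_s − A'_s) f_y (d − a/2) + A'_s f_y (d − d') = [1311660 × (700 − 83.755) + 313740 × (700 − 58)] × 10⁻⁶ = 808.30 + 201.42 = 1009.72 kN·m.

M_n ≈ 1010 kN·m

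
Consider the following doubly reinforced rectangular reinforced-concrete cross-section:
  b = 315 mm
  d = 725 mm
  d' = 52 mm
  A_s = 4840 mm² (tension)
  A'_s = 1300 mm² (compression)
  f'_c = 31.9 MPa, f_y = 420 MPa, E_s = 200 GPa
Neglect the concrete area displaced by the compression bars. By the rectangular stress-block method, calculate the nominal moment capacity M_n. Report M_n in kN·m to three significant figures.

Assume both tension and compression steel yield.
Net tension couple steel: A_s − A'_s = 3540 mm².
a = (A_s − A'_s) f_y / (0.85 f'_c b) = 1486800/(0.85 × 31.9 × 315) = 174.07 mm.
c = a/β₁ = 174.07/0.822 = 211.76 mm; ε'_s = 0.003(c − d')/c = 0.0023 ≥ f_y/E_s = 0.0021, so compression steel does yield.
M_n = (A_s − A'_s) f_y (d − a/2) + A'_s f_y (d − d') = [1486800 × (725 − 87.035) + 546000 × (725 − 52)] × 10⁻⁶ = 948.53 + 367.46 = 1315.99 kN·m.

M_n ≈ 1320 kN·m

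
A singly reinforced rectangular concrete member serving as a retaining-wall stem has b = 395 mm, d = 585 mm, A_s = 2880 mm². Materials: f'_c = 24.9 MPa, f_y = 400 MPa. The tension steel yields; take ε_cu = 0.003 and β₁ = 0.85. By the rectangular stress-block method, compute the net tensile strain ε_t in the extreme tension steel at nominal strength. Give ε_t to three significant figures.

ε_t ≈ 0.00783

a = A_s f_y/(0.85 f'_c b) = 137.80 mm.
β₁ = 0.85, so c = a/β₁ = 137.80/0.85 = 162.12 mm.
From the linear strain diagram with ε_cu = 0.003: ε_t = 0.003 (d − c)/c = 0.003 × (585 − 162.12)/162.12 = 0.00783.
Since ε_t ≥ 0.005, the section is tension-controlled.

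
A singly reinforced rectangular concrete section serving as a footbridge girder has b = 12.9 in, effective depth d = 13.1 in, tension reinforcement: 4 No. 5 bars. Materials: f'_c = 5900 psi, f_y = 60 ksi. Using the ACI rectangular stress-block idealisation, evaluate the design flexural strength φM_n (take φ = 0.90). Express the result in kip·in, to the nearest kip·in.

φM_n ≈ 839 kip·in

A_s = 4 × 0.31 = 1.24 in².
T = A_s f_y = 1.24 × 60 = 74.4 kips.
a = T/(0.85 f'_c b) = 74.4/(0.85 × 5.9 × 12.9) = 1.150 in.
M_n = T(d − a/2) = 74.4 × (13.1 − 0.575) = 931.9 kip·in.
φM_n = 0.90 × 931.9 = 838.7 kip·in.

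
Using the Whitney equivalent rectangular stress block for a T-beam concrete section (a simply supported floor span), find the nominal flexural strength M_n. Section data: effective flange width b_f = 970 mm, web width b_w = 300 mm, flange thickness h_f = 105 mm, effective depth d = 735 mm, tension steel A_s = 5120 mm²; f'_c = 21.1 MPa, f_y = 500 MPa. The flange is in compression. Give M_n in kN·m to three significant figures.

M_n ≈ 1660 kN·m

Tension: T = A_s f_y = 5120 × 500 = 2560000 N.
Try a within the flange: a = T/(0.85 f'_c b_f) = 2560000/(0.85 × 21.1 × 970) = 147.15 mm.
a = 147.15 > h_f = 105 mm: the block extends into the web. Split into flange-overhang and web parts.
C_f = 0.85 f'_c (b_f − b_w) h_f = 0.85 × 21.1 × (970 − 300) × 105 = 1261727 N.
Remaining web compression depth: a_w = (T − C_f)/(0.85 f'_c b_w) = (2560000 − 1261727)/(0.85 × 21.1 × 300) = 241.29 mm.
M_n = C_f(d − h_f/2) + (T − C_f)(d − a_w/2) = 1261727 × (735 − 52.5) + 1298273 × (735 − 120.645) = 861.13 + 797.60 = 1658.73 × 10⁶ N·mm.
M_n = 1658.73 kN·m.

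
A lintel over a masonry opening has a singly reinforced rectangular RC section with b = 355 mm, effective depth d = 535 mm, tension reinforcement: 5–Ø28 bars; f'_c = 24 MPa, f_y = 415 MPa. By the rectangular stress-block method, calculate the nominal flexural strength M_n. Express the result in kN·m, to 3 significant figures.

M_n ≈ 571 kN·m

A_s = 5 × 616 = 3080 mm².
T = A_s f_y = 3080 × 415 = 1278200 N = 1278.2 kN.
From C = T: a = T/(0.85 f'_c b) = 1278200/(0.85 × 24 × 355) = 176.50 mm.
M_n = T(d − a/2) = 1278.2 kN × (535 − 88.25) mm = 571.04 kN·m.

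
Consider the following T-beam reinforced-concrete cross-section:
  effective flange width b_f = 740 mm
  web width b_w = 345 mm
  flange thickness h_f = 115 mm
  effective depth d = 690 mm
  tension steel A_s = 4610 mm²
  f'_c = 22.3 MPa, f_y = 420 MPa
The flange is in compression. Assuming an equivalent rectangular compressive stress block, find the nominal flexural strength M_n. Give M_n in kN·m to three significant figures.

Tension: T = A_s f_y = 4610 × 420 = 1936200 N.
Try a within the flange: a = T/(0.85 f'_c b_f) = 1936200/(0.85 × 22.3 × 740) = 138.04 mm.
a = 138.04 > h_f = 115 mm: the block extends into the web. Split into flange-overhang and web parts.
C_f = 0.85 f'_c (b_f − b_w) h_f = 0.85 × 22.3 × (740 − 345) × 115 = 861031 N.
Remaining web compression depth: a_w = (T − C_f)/(0.85 f'_c b_w) = (1936200 − 861031)/(0.85 × 22.3 × 345) = 164.41 mm.
M_n = C_f(d − h_f/2) + (T − C_f)(d − a_w/2) = 861031 × (690 − 57.5) + 1075169 × (690 − 82.205) = 544.60 + 653.48 = 1198.08 × 10⁶ N·mm.
M_n = 1198.08 kN·m.

M_n ≈ 1200 kN·m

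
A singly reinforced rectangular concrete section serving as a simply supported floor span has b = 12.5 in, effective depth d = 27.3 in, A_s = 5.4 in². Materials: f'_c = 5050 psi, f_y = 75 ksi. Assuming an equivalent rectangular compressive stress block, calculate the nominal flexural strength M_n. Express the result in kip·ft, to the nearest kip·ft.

T = A_s f_y = 5.4 × 75 = 405 kips.
a = T/(0.85 f'_c b) = 405/(0.85 × 5.05 × 12.5) = 7.548 in.
M_n = T(d − a/2) = 405 × (27.3 − 3.774) = 9528.0 kip·in = 9528.0/12 = 794.00 kip·ft.

M_n ≈ 794 kip·ft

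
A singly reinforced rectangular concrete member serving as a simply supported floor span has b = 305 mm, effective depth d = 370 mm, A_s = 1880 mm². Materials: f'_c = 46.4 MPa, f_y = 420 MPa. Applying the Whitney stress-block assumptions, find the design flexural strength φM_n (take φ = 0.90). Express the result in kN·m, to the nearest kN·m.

φM_n ≈ 240 kN·m

T = A_s f_y = 1880 × 420 = 789600 N = 789.6 kN.
From C = T: a = T/(0.85 f'_c b) = 789600/(0.85 × 46.4 × 305) = 65.64 mm.
M_n = T(d − a/2) = 789.6 kN × (370 − 32.82) mm = 266.24 kN·m.
φM_n = 0.90 × 266.24 = 239.62 kN·m.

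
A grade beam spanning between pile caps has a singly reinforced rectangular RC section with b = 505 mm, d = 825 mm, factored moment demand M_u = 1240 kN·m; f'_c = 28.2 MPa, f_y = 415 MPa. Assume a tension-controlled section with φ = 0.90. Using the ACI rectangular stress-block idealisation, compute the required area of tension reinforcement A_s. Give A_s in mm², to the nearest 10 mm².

A_s ≈ 4430 mm²

M_n = M_u/φ = 1240/0.90 = 1377.78 kN·m.
With M_n = 0.85 f'_c a b (d − a/2), solve the quadratic for a:
a = d − √(d² − 2M_n/(0.85 f'_c b)) = 825 − √(825² − 2 × 1377.78×10⁶/(0.85 × 28.2 × 505)) = 151.96 mm.
A_s = 0.85 f'_c a b / f_y = 0.85 × 28.2 × 151.96 × 505 / 415 = 4432.4 mm².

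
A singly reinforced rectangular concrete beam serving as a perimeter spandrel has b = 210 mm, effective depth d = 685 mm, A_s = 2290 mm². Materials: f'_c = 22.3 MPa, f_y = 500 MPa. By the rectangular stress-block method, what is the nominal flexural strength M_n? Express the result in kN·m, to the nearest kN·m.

T = A_s f_y = 2290 × 500 = 1145000 N = 1145 kN.
From C = T: a = T/(0.85 f'_c b) = 1145000/(0.85 × 22.3 × 210) = 287.65 mm.
M_n = T(d − a/2) = 1145 kN × (685 − 143.825) mm = 619.65 kN·m.

M_n ≈ 620 kN·m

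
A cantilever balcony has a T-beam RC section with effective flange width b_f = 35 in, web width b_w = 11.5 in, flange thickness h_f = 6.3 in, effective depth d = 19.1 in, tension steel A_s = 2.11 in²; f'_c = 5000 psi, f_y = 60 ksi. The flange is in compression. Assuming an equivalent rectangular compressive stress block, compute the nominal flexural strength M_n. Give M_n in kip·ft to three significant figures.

M_n ≈ 197 kip·ft

Tension: T = A_s f_y = 2.11 × 60 = 126.6 kips.
Try a within the flange: a = T/(0.85 f'_c b_f) = 126.6/(0.85 × 5 × 35) = 0.851 in.
Since a = 0.851 ≤ h_f = 6.3 in, the stress block lies entirely in the flange; analyse as a rectangular beam of width b_f.
M_n = T(d − a/2) = 126.6 × (19.1 − 0.4255) = 2364.2 kip·in.
M_n = 2364.2/12 = 197.02 kip·ft.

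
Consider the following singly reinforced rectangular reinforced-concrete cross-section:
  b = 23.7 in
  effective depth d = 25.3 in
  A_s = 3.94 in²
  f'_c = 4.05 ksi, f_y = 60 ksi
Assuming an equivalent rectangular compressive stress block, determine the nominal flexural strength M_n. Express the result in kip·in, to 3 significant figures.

T = A_s f_y = 3.94 × 60 = 236.4 kips.
a = T/(0.85 f'_c b) = 236.4/(0.85 × 4.05 × 23.7) = 2.898 in.
M_n = T(d − a/2) = 236.4 × (25.3 − 1.449) = 5638.4 kip·in.

M_n ≈ 5640 kip·in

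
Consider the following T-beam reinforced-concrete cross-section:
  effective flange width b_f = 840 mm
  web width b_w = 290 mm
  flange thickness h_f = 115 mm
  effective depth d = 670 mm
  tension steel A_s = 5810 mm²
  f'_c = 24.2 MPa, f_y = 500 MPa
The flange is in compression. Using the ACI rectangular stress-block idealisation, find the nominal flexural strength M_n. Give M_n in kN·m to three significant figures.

M_n ≈ 1660 kN·m

Tension: T = A_s f_y = 5810 × 500 = 2905000 N.
Try a within the flange: a = T/(0.85 f'_c b_f) = 2905000/(0.85 × 24.2 × 840) = 168.13 mm.
a = 168.13 > h_f = 115 mm: the block extends into the web. Split into flange-overhang and web parts.
C_f = 0.85 f'_c (b_f − b_w) h_f = 0.85 × 24.2 × (840 − 290) × 115 = 1301053 N.
Remaining web compression depth: a_w = (T − C_f)/(0.85 f'_c b_w) = (2905000 − 1301053)/(0.85 × 24.2 × 290) = 268.88 mm.
M_n = C_f(d − h_f/2) + (T − C_f)(d − a_w/2) = 1301053 × (670 − 57.5) + 1603947 × (670 − 134.44) = 796.89 + 859.01 = 1655.90 × 10⁶ N·mm.
M_n = 1655.90 kN·m.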